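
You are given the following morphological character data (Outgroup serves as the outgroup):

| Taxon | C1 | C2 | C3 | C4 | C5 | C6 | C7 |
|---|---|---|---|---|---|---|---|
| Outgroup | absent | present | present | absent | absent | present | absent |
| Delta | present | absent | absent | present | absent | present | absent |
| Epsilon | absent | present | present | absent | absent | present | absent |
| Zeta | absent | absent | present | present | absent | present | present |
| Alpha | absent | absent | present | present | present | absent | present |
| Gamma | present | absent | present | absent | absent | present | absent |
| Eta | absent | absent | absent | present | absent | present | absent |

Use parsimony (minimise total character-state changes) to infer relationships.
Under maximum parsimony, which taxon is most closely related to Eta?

Character polarity is set by the outgroup: the derived state is whichever differs from the outgroup's state, so for C2, C3, C6 the derived state is 'absent', and for the remaining characters it is 'present'.
C1 (state 'present') occurs in Delta and Gamma but conflicts with the nesting implied by the other characters — most parsimoniously interpreted as homoplasy.
C2: derived state 'absent' in Alpha, Delta, Eta, Gamma, and Zeta only — synapomorphy for {Alpha, Delta, Eta, Gamma, Zeta}.
C3: derived state 'absent' in Delta and Eta only — synapomorphy for {Delta, Eta}.
C4 (derived state 'present') is shared by Alpha, Delta, Eta, and Zeta — a synapomorphy uniting that clade.
C5 (derived state 'present') is unique to Alpha (autapomorphy; uninformative for grouping).
C6: derived state 'absent' in Alpha only — an autapomorphy, so it tells us nothing about relationships among taxa.
C7 (derived state 'present') is shared by Alpha and Zeta — a synapomorphy uniting that clade.
Most parsimonious ingroup topology: ((((Delta,Eta),(Zeta,Alpha)),Gamma),Epsilon).
Eta and Delta form a cherry on this tree, so they are sister taxa.

Delta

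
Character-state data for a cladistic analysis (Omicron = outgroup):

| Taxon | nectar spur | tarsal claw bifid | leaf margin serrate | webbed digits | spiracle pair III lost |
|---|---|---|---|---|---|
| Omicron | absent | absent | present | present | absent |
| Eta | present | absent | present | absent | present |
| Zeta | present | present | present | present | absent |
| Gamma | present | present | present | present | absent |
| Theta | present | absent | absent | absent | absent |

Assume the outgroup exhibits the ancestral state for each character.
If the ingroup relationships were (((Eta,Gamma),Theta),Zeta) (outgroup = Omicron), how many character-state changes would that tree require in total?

7

Map each character onto (((Eta,Gamma),Theta),Zeta) (rooted by Omicron) and count the minimum state changes it requires (Fitch parsimony):
nectar spur: 1; tarsal claw bifid: 2; leaf margin serrate: 1; webbed digits: 2; spiracle pair III lost: 1.
Total tree length = 7.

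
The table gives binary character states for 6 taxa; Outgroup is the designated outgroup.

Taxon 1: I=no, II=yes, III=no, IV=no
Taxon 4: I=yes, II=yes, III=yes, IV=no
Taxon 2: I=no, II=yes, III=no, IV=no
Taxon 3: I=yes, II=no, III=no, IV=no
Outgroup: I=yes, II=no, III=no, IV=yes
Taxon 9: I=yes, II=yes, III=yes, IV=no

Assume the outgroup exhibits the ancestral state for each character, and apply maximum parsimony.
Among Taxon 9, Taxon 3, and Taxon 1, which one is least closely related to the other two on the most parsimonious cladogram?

Character polarity is set by the outgroup: the derived state is whichever differs from the outgroup's state, so for I, IV the derived state is 'no', and for the remaining characters it is 'yes'.
I: derived state 'no' in Taxon 1 and Taxon 2 only — synapomorphy for {Taxon 1, Taxon 2}.
II (derived state 'yes') is shared by Taxon 1, Taxon 2, Taxon 4, and Taxon 9 — a synapomorphy uniting that clade.
III (derived state 'yes') is shared by Taxon 4 and Taxon 9 — a synapomorphy uniting that clade.
All ingroup taxa share the derived state 'no' for IV; it defines the ingroup but does not resolve relationships within it.
Most parsimonious ingroup topology: (((Taxon 1,Taxon 2),(Taxon 4,Taxon 9)),Taxon 3).
Taxon 1 and Taxon 9 share a more recent common ancestor with each other than either does with Taxon 3, so Taxon 3 is the least closely related of the three.

Taxon 3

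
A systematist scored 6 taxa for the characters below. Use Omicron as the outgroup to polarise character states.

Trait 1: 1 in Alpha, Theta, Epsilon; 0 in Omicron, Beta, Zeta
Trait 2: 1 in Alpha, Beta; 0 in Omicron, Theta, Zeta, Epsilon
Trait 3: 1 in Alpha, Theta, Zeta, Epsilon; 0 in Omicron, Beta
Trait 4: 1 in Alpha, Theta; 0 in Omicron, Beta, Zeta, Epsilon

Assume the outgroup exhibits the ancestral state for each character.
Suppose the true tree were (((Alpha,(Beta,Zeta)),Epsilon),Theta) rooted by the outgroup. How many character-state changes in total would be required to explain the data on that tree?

Map each character onto (((Alpha,(Beta,Zeta)),Epsilon),Theta) (rooted by Omicron) and count the minimum state changes it requires (Fitch parsimony):
Trait 1: 2; Trait 2: 2; Trait 3: 2; Trait 4: 2.
Total tree length = 8.

8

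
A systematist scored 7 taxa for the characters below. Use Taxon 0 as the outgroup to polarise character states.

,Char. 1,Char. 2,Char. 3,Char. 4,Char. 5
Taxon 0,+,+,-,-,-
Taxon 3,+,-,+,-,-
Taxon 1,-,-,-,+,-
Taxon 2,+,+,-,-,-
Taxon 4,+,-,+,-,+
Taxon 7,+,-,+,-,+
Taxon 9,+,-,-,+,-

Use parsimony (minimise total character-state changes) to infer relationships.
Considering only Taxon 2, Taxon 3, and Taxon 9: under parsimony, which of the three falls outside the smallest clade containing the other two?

Taxon 2

Character polarity is set by the outgroup: the derived state is whichever differs from the outgroup's state, so for Char. 1, Char. 2 the derived state is '-', and for the remaining characters it is '+'.
Char. 1: derived state '-' in Taxon 1 only — an autapomorphy, so it tells us nothing about relationships among taxa.
Only Taxon 1, Taxon 3, Taxon 4, Taxon 7, and Taxon 9 show the derived state '-' for Char. 2, supporting them as a clade.
Char. 3 (derived state '+') is shared by Taxon 3, Taxon 4, and Taxon 7 — a synapomorphy uniting that clade.
Only Taxon 1 and Taxon 9 show the derived state '+' for Char. 4, supporting them as a clade.
Char. 5: derived state '+' in Taxon 4 and Taxon 7 only — synapomorphy for {Taxon 4, Taxon 7}.
Most parsimonious ingroup topology: (((Taxon 3,(Taxon 4,Taxon 7)),(Taxon 1,Taxon 9)),Taxon 2).
Taxon 3 and Taxon 9 share a more recent common ancestor with each other than either does with Taxon 2, so Taxon 2 is the least closely related of the three.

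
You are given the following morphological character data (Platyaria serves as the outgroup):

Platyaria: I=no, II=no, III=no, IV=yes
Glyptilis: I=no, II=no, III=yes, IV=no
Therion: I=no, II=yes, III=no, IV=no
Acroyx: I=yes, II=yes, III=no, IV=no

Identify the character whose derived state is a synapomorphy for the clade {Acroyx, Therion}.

Character polarity is set by the outgroup: the derived state is whichever differs from the outgroup's state, so for IV the derived state is 'no', and for the remaining characters it is 'yes'.
I: derived state 'yes' in Acroyx only — an autapomorphy, so it tells us nothing about relationships among taxa.
II: derived state 'yes' in Acroyx and Therion only — synapomorphy for {Acroyx, Therion}.
III (derived state 'yes') is unique to Glyptilis (autapomorphy; uninformative for grouping).
IV (derived state 'no') is shared by all ingroup taxa — unites the whole ingroup.
Most parsimonious ingroup topology: (Glyptilis,(Therion,Acroyx)).
The clade {Acroyx, Therion} is supported by II: its derived state 'yes' occurs in exactly those taxa and in no other taxon (including the outgroup).

II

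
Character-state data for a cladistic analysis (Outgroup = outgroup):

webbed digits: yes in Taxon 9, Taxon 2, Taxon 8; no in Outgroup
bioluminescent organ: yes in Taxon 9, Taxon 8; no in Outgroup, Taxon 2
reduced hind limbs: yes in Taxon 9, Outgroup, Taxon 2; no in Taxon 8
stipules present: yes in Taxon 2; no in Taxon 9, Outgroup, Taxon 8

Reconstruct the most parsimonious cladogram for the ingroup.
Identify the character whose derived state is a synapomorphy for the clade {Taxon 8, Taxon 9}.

Character polarity is set by the outgroup: the derived state is whichever differs from the outgroup's state, so for reduced hind limbs the derived state is 'no', and for the remaining characters it is 'yes'.
All ingroup taxa share the derived state 'yes' for webbed digits; it defines the ingroup but does not resolve relationships within it.
Only Taxon 8 and Taxon 9 show the derived state 'yes' for bioluminescent organ, supporting them as a clade.
reduced hind limbs: derived state 'no' in Taxon 8 only — an autapomorphy, so it tells us nothing about relationships among taxa.
stipules present (derived state 'yes') is unique to Taxon 2 (autapomorphy; uninformative for grouping).
Most parsimonious ingroup topology: ((Taxon 9,Taxon 8),Taxon 2).
The clade {Taxon 8, Taxon 9} is supported by bioluminescent organ: its derived state 'yes' occurs in exactly those taxa and in no other taxon (including the outgroup).

bioluminescent organ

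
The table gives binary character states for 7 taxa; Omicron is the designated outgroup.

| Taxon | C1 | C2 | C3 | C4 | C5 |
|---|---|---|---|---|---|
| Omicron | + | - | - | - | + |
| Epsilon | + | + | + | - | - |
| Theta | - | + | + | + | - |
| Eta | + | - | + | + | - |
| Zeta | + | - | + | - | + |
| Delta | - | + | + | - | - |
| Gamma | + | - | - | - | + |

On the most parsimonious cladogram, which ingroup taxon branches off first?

Gamma

Character polarity is set by the outgroup: the derived state is whichever differs from the outgroup's state, so for C1, C5 the derived state is '-', and for the remaining characters it is '+'.
C1 (derived state '-') is shared by Delta and Theta — a synapomorphy uniting that clade.
Only Delta, Epsilon, and Theta show the derived state '+' for C2, supporting them as a clade.
C3: derived state '+' in Delta, Epsilon, Eta, Theta, and Zeta only — synapomorphy for {Delta, Epsilon, Eta, Theta, Zeta}.
C4 groups Eta and Theta, which is incompatible with the clades supported by the remaining characters; treating it as convergent (homoplasy) costs fewer steps than any alternative tree.
C5 (derived state '-') is shared by Delta, Epsilon, Eta, and Theta — a synapomorphy uniting that clade.
Most parsimonious ingroup topology: ((((Epsilon,(Theta,Delta)),Eta),Zeta),Gamma).
Gamma is sister to the clade containing all other ingroup taxa, so it is the earliest-diverging (most basal) ingroup lineage.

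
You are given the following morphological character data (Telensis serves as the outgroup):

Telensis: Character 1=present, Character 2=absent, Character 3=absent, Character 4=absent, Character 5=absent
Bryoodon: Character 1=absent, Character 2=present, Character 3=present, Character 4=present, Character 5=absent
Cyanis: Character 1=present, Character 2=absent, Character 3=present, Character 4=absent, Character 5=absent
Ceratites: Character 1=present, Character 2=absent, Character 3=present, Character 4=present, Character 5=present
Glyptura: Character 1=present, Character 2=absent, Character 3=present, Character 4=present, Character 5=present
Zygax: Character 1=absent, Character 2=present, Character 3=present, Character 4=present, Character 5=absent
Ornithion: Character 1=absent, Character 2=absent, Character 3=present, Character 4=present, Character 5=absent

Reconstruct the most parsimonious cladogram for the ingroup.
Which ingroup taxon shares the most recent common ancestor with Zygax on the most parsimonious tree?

Character polarity is set by the outgroup: the derived state is whichever differs from the outgroup's state, so for Character 1 the derived state is 'absent', and for the remaining characters it is 'present'.
Only Bryoodon, Ornithion, and Zygax show the derived state 'absent' for Character 1, supporting them as a clade.
Character 2 (derived state 'present') is shared by Bryoodon and Zygax — a synapomorphy uniting that clade.
All ingroup taxa share the derived state 'present' for Character 3; it defines the ingroup but does not resolve relationships within it.
Only Bryoodon, Ceratites, Glyptura, Ornithion, and Zygax show the derived state 'present' for Character 4, supporting them as a clade.
Only Ceratites and Glyptura show the derived state 'present' for Character 5, supporting them as a clade.
Most parsimonious ingroup topology: ((((Bryoodon,Zygax),Ornithion),(Ceratites,Glyptura)),Cyanis).
Zygax and Bryoodon form a cherry on this tree, so they are sister taxa.

Bryoodon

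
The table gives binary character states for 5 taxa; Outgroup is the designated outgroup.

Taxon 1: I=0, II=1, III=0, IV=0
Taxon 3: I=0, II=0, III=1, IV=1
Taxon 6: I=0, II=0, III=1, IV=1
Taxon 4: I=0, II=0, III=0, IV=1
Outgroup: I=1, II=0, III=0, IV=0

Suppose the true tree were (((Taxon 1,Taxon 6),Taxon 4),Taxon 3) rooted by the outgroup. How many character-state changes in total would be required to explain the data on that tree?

6

Map each character onto (((Taxon 1,Taxon 6),Taxon 4),Taxon 3) (rooted by Outgroup) and count the minimum state changes it requires (Fitch parsimony):
I: 1; II: 1; III: 2; IV: 2.
Total tree length = 6.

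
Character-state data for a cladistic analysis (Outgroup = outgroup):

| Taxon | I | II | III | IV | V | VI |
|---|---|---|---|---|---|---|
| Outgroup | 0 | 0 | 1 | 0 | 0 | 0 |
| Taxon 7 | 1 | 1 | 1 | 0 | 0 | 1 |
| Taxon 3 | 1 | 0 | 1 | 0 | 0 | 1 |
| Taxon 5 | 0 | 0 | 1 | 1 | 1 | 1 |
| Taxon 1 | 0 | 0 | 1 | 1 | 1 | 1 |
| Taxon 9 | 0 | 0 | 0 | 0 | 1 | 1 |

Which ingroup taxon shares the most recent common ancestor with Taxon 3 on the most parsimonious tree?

Character polarity is set by the outgroup: the derived state is whichever differs from the outgroup's state, so for III the derived state is '0', and for the remaining characters it is '1'.
I (derived state '1') is shared by Taxon 3 and Taxon 7 — a synapomorphy uniting that clade.
II: derived state '1' in Taxon 7 only — an autapomorphy, so it tells us nothing about relationships among taxa.
III (derived state '0') is unique to Taxon 9 (autapomorphy; uninformative for grouping).
Only Taxon 1 and Taxon 5 show the derived state '1' for IV, supporting them as a clade.
Only Taxon 1, Taxon 5, and Taxon 9 show the derived state '1' for V, supporting them as a clade.
VI (derived state '1') is shared by all ingroup taxa — unites the whole ingroup.
Most parsimonious ingroup topology: ((Taxon 7,Taxon 3),((Taxon 5,Taxon 1),Taxon 9)).
Taxon 3 and Taxon 7 form a cherry on this tree, so they are sister taxa.

Taxon 7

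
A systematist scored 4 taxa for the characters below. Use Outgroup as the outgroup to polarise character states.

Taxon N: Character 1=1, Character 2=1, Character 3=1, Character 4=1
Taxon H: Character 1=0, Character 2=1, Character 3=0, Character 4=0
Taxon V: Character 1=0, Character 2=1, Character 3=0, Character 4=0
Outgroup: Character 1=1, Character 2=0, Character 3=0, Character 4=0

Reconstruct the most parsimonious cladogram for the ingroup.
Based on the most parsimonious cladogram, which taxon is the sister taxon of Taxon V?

Taxon H

Character polarity is set by the outgroup: the derived state is whichever differs from the outgroup's state, so for Character 1 the derived state is '0', and for the remaining characters it is '1'.
Character 1: derived state '0' in Taxon H and Taxon V only — synapomorphy for {Taxon H, Taxon V}.
All ingroup taxa share the derived state '1' for Character 2; it defines the ingroup but does not resolve relationships within it.
Character 3: derived state '1' in Taxon N only — an autapomorphy, so it tells us nothing about relationships among taxa.
Character 4: derived state '1' in Taxon N only — an autapomorphy, so it tells us nothing about relationships among taxa.
Most parsimonious ingroup topology: (Taxon N,(Taxon V,Taxon H)).
Taxon V and Taxon H form a cherry on this tree, so they are sister taxa.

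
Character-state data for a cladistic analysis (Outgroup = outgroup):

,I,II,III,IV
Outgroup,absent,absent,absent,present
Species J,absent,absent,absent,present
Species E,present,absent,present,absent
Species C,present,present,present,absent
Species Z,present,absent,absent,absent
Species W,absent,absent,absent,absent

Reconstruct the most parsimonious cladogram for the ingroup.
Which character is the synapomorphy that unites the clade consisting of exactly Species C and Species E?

III

Character polarity is set by the outgroup: the derived state is whichever differs from the outgroup's state, so for IV the derived state is 'absent', and for the remaining characters it is 'present'.
I: derived state 'present' in Species C, Species E, and Species Z only — synapomorphy for {Species C, Species E, Species Z}.
II (derived state 'present') is unique to Species C (autapomorphy; uninformative for grouping).
III: derived state 'present' in Species C and Species E only — synapomorphy for {Species C, Species E}.
Only Species C, Species E, Species W, and Species Z show the derived state 'absent' for IV, supporting them as a clade.
Most parsimonious ingroup topology: (Species J,(((Species E,Species C),Species Z),Species W)).
The clade {Species C, Species E} is supported by III: its derived state 'present' occurs in exactly those taxa and in no other taxon (including the outgroup).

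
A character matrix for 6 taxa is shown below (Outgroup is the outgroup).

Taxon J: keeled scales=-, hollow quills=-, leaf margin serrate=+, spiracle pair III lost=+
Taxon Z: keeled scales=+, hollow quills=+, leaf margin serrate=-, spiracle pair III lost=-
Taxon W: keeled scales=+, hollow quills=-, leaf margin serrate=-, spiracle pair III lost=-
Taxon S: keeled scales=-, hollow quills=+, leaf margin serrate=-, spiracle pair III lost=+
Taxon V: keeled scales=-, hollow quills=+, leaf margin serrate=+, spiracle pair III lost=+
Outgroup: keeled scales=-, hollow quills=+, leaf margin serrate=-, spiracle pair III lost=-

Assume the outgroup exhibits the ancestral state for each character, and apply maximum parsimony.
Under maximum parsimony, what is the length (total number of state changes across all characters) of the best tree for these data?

5

Character polarity is set by the outgroup: the derived state is whichever differs from the outgroup's state, so for hollow quills the derived state is '-', and for the remaining characters it is '+'.
keeled scales (derived state '+') is shared by Taxon W and Taxon Z — a synapomorphy uniting that clade.
hollow quills (state '-') occurs in Taxon J and Taxon W but conflicts with the nesting implied by the other characters — most parsimoniously interpreted as homoplasy.
leaf margin serrate (derived state '+') is shared by Taxon J and Taxon V — a synapomorphy uniting that clade.
spiracle pair III lost: derived state '+' in Taxon J, Taxon S, and Taxon V only — synapomorphy for {Taxon J, Taxon S, Taxon V}.
Most parsimonious ingroup topology: ((Taxon Z,Taxon W),(Taxon S,(Taxon J,Taxon V))).
Changes per character on this tree: keeled scales: 1; hollow quills: 2; leaf margin serrate: 1; spiracle pair III lost: 1.
Total = 5.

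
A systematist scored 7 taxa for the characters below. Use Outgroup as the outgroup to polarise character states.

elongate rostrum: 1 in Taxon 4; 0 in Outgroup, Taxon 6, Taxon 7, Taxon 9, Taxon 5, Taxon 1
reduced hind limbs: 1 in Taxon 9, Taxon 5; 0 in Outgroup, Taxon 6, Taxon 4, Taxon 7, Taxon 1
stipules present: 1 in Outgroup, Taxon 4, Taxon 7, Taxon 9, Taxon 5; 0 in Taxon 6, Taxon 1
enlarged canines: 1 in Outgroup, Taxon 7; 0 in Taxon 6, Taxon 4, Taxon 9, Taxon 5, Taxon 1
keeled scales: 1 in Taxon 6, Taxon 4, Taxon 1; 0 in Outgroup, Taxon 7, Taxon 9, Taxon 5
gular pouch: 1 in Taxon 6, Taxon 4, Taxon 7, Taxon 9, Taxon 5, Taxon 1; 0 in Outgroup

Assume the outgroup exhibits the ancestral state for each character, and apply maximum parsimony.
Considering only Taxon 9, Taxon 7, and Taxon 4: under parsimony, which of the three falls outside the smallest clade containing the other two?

Character polarity is set by the outgroup: the derived state is whichever differs from the outgroup's state, so for stipules present, enlarged canines the derived state is '0', and for the remaining characters it is '1'.
elongate rostrum: derived state '1' in Taxon 4 only — an autapomorphy, so it tells us nothing about relationships among taxa.
reduced hind limbs: derived state '1' in Taxon 5 and Taxon 9 only — synapomorphy for {Taxon 5, Taxon 9}.
Only Taxon 1 and Taxon 6 show the derived state '0' for stipules present, supporting them as a clade.
enlarged canines (derived state '0') is shared by Taxon 1, Taxon 4, Taxon 5, Taxon 6, and Taxon 9 — a synapomorphy uniting that clade.
Only Taxon 1, Taxon 4, and Taxon 6 show the derived state '1' for keeled scales, supporting them as a clade.
gular pouch (derived state '1') is shared by all ingroup taxa — unites the whole ingroup.
Most parsimonious ingroup topology: ((((Taxon 6,Taxon 1),Taxon 4),(Taxon 9,Taxon 5)),Taxon 7).
Taxon 4 and Taxon 9 share a more recent common ancestor with each other than either does with Taxon 7, so Taxon 7 is the least closely related of the three.

Taxon 7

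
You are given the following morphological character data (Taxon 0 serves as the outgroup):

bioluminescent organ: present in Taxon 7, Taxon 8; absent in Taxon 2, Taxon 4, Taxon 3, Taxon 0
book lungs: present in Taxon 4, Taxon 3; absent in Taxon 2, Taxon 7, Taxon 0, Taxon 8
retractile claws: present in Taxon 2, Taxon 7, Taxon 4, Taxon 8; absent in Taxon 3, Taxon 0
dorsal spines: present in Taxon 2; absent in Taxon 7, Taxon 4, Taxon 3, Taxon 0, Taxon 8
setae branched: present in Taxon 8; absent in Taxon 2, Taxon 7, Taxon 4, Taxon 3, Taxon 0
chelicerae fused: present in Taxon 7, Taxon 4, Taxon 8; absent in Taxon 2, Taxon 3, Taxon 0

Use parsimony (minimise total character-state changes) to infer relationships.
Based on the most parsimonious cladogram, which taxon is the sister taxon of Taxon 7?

The outgroup has state 'absent' for every character, so 'present' is the derived state throughout.
Only Taxon 7 and Taxon 8 show the derived state 'present' for bioluminescent organ, supporting them as a clade.
book lungs (state 'present') occurs in Taxon 3 and Taxon 4 but conflicts with the nesting implied by the other characters — most parsimoniously interpreted as homoplasy.
Only Taxon 2, Taxon 4, Taxon 7, and Taxon 8 show the derived state 'present' for retractile claws, supporting them as a clade.
dorsal spines: derived state 'present' in Taxon 2 only — an autapomorphy, so it tells us nothing about relationships among taxa.
setae branched: derived state 'present' in Taxon 8 only — an autapomorphy, so it tells us nothing about relationships among taxa.
chelicerae fused: derived state 'present' in Taxon 4, Taxon 7, and Taxon 8 only — synapomorphy for {Taxon 4, Taxon 7, Taxon 8}.
Most parsimonious ingroup topology: (Taxon 3,(Taxon 2,((Taxon 8,Taxon 7),Taxon 4))).
Taxon 7 and Taxon 8 form a cherry on this tree, so they are sister taxa.

Taxon 8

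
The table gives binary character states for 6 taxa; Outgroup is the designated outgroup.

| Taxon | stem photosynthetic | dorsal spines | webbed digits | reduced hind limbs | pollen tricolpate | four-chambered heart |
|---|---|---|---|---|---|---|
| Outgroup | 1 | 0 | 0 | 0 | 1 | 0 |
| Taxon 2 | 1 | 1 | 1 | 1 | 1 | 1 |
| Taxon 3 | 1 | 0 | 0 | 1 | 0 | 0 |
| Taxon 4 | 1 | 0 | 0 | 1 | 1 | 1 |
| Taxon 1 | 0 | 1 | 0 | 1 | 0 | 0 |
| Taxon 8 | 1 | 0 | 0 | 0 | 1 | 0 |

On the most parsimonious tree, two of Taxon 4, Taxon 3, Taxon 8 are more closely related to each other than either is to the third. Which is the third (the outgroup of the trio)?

Taxon 8

Character polarity is set by the outgroup: the derived state is whichever differs from the outgroup's state, so for stem photosynthetic, pollen tricolpate the derived state is '0', and for the remaining characters it is '1'.
stem photosynthetic: derived state '0' in Taxon 1 only — an autapomorphy, so it tells us nothing about relationships among taxa.
dorsal spines groups Taxon 1 and Taxon 2, which is incompatible with the clades supported by the remaining characters; treating it as convergent (homoplasy) costs fewer steps than any alternative tree.
webbed digits (derived state '1') is unique to Taxon 2 (autapomorphy; uninformative for grouping).
reduced hind limbs (derived state '1') is shared by Taxon 1, Taxon 2, Taxon 3, and Taxon 4 — a synapomorphy uniting that clade.
pollen tricolpate (derived state '0') is shared by Taxon 1 and Taxon 3 — a synapomorphy uniting that clade.
four-chambered heart: derived state '1' in Taxon 2 and Taxon 4 only — synapomorphy for {Taxon 2, Taxon 4}.
Most parsimonious ingroup topology: (((Taxon 2,Taxon 4),(Taxon 3,Taxon 1)),Taxon 8).
Taxon 3 and Taxon 4 share a more recent common ancestor with each other than either does with Taxon 8, so Taxon 8 is the least closely related of the three.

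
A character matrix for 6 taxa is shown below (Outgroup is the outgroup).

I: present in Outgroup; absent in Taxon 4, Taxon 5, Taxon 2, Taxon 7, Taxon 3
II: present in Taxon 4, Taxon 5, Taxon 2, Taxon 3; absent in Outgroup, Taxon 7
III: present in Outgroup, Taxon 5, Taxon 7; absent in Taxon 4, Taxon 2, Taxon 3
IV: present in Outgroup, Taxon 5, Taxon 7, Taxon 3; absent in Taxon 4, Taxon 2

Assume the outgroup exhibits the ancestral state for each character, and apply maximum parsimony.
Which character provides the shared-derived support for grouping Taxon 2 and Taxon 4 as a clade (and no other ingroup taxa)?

Character polarity is set by the outgroup: the derived state is whichever differs from the outgroup's state, so for I, III, IV the derived state is 'absent', and for the remaining characters it is 'present'.
I (derived state 'absent') is shared by all ingroup taxa — unites the whole ingroup.
Only Taxon 2, Taxon 3, Taxon 4, and Taxon 5 show the derived state 'present' for II, supporting them as a clade.
III: derived state 'absent' in Taxon 2, Taxon 3, and Taxon 4 only — synapomorphy for {Taxon 2, Taxon 3, Taxon 4}.
Only Taxon 2 and Taxon 4 show the derived state 'absent' for IV, supporting them as a clade.
Most parsimonious ingroup topology: ((((Taxon 4,Taxon 2),Taxon 3),Taxon 5),Taxon 7).
The clade {Taxon 2, Taxon 4} is supported by IV: its derived state 'absent' occurs in exactly those taxa and in no other taxon (including the outgroup).

IV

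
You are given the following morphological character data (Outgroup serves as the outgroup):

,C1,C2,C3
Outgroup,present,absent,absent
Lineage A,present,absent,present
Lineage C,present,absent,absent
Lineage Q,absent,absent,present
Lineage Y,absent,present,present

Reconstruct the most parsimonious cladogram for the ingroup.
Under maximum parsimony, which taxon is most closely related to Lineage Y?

Character polarity is set by the outgroup: the derived state is whichever differs from the outgroup's state, so for C1 the derived state is 'absent', and for the remaining characters it is 'present'.
C1: derived state 'absent' in Lineage Q and Lineage Y only — synapomorphy for {Lineage Q, Lineage Y}.
C2 (derived state 'present') is unique to Lineage Y (autapomorphy; uninformative for grouping).
Only Lineage A, Lineage Q, and Lineage Y show the derived state 'present' for C3, supporting them as a clade.
Most parsimonious ingroup topology: ((Lineage A,(Lineage Q,Lineage Y)),Lineage C).
Lineage Y and Lineage Q form a cherry on this tree, so they are sister taxa.

Lineage Q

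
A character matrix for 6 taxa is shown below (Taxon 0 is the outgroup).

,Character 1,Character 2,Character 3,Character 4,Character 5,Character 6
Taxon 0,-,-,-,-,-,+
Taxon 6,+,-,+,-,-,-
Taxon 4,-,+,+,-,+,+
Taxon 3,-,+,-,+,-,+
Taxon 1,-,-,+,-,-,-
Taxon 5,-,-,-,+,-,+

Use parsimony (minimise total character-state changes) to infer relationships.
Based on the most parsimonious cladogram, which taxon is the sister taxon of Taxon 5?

Taxon 3

Character polarity is set by the outgroup: the derived state is whichever differs from the outgroup's state, so for Character 6 the derived state is '-', and for the remaining characters it is '+'.
Character 1 (derived state '+') is unique to Taxon 6 (autapomorphy; uninformative for grouping).
Character 2 (state '+') occurs in Taxon 3 and Taxon 4 but conflicts with the nesting implied by the other characters — most parsimoniously interpreted as homoplasy.
Character 3: derived state '+' in Taxon 1, Taxon 4, and Taxon 6 only — synapomorphy for {Taxon 1, Taxon 4, Taxon 6}.
Character 4: derived state '+' in Taxon 3 and Taxon 5 only — synapomorphy for {Taxon 3, Taxon 5}.
Character 5 (derived state '+') is unique to Taxon 4 (autapomorphy; uninformative for grouping).
Only Taxon 1 and Taxon 6 show the derived state '-' for Character 6, supporting them as a clade.
Most parsimonious ingroup topology: (((Taxon 6,Taxon 1),Taxon 4),(Taxon 3,Taxon 5)).
Taxon 5 and Taxon 3 form a cherry on this tree, so they are sister taxa.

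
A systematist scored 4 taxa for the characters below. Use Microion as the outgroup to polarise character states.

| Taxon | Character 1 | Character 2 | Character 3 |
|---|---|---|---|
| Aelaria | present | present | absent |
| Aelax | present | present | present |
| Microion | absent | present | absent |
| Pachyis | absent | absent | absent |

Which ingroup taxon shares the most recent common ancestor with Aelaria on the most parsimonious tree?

Aelax

Character polarity is set by the outgroup: the derived state is whichever differs from the outgroup's state, so for Character 2 the derived state is 'absent', and for the remaining characters it is 'present'.
Character 1 (derived state 'present') is shared by Aelaria and Aelax — a synapomorphy uniting that clade.
Character 2: derived state 'absent' in Pachyis only — an autapomorphy, so it tells us nothing about relationships among taxa.
Character 3: derived state 'present' in Aelax only — an autapomorphy, so it tells us nothing about relationships among taxa.
Most parsimonious ingroup topology: (Pachyis,(Aelax,Aelaria)).
Aelaria and Aelax form a cherry on this tree, so they are sister taxa.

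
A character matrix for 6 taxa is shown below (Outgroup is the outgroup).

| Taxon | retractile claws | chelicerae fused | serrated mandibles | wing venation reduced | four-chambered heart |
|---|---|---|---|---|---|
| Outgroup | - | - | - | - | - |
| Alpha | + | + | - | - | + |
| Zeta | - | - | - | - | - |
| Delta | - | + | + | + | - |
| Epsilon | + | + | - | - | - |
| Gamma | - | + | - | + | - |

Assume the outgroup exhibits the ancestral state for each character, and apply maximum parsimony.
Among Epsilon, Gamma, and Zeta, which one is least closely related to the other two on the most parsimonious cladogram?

Zeta

The outgroup has state '-' for every character, so '+' is the derived state throughout.
Only Alpha and Epsilon show the derived state '+' for retractile claws, supporting them as a clade.
chelicerae fused: derived state '+' in Alpha, Delta, Epsilon, and Gamma only — synapomorphy for {Alpha, Delta, Epsilon, Gamma}.
serrated mandibles: derived state '+' in Delta only — an autapomorphy, so it tells us nothing about relationships among taxa.
wing venation reduced (derived state '+') is shared by Delta and Gamma — a synapomorphy uniting that clade.
four-chambered heart: derived state '+' in Alpha only — an autapomorphy, so it tells us nothing about relationships among taxa.
Most parsimonious ingroup topology: (((Alpha,Epsilon),(Delta,Gamma)),Zeta).
Epsilon and Gamma share a more recent common ancestor with each other than either does with Zeta, so Zeta is the least closely related of the three.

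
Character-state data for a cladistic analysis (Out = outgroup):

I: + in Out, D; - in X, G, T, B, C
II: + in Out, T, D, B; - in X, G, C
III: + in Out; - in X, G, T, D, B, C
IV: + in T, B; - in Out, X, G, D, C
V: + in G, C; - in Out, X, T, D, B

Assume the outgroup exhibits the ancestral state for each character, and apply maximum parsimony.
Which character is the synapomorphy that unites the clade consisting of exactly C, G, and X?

Character polarity is set by the outgroup: the derived state is whichever differs from the outgroup's state, so for I, II, III the derived state is '-', and for the remaining characters it is '+'.
Only B, C, G, T, and X show the derived state '-' for I, supporting them as a clade.
II (derived state '-') is shared by C, G, and X — a synapomorphy uniting that clade.
All ingroup taxa share the derived state '-' for III; it defines the ingroup but does not resolve relationships within it.
IV: derived state '+' in B and T only — synapomorphy for {B, T}.
Only C and G show the derived state '+' for V, supporting them as a clade.
Most parsimonious ingroup topology: (((X,(G,C)),(T,B)),D).
The clade {C, G, X} is supported by II: its derived state '-' occurs in exactly those taxa and in no other taxon (including the outgroup).

II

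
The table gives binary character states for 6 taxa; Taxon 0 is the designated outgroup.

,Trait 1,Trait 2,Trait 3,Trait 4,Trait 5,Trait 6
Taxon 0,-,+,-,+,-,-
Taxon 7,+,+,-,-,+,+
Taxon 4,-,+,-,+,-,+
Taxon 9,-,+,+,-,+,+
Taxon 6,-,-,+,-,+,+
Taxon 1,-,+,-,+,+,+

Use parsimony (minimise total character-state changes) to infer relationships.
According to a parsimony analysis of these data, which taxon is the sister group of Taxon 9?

Taxon 6

Character polarity is set by the outgroup: the derived state is whichever differs from the outgroup's state, so for Trait 2, Trait 4 the derived state is '-', and for the remaining characters it is '+'.
Trait 1: derived state '+' in Taxon 7 only — an autapomorphy, so it tells us nothing about relationships among taxa.
Trait 2: derived state '-' in Taxon 6 only — an autapomorphy, so it tells us nothing about relationships among taxa.
Trait 3 (derived state '+') is shared by Taxon 6 and Taxon 9 — a synapomorphy uniting that clade.
Only Taxon 6, Taxon 7, and Taxon 9 show the derived state '-' for Trait 4, supporting them as a clade.
Trait 5: derived state '+' in Taxon 1, Taxon 6, Taxon 7, and Taxon 9 only — synapomorphy for {Taxon 1, Taxon 6, Taxon 7, Taxon 9}.
All ingroup taxa share the derived state '+' for Trait 6; it defines the ingroup but does not resolve relationships within it.
Most parsimonious ingroup topology: (((Taxon 7,(Taxon 9,Taxon 6)),Taxon 1),Taxon 4).
Taxon 9 and Taxon 6 form a cherry on this tree, so they are sister taxa.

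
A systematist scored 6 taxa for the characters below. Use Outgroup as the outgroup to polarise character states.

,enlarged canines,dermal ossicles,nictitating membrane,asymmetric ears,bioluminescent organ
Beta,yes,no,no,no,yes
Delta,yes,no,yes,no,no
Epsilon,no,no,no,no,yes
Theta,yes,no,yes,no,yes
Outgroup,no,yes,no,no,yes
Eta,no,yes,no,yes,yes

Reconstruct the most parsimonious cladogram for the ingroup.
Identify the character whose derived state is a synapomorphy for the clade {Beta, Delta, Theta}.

enlarged canines

Character polarity is set by the outgroup: the derived state is whichever differs from the outgroup's state, so for dermal ossicles, bioluminescent organ the derived state is 'no', and for the remaining characters it is 'yes'.
enlarged canines: derived state 'yes' in Beta, Delta, and Theta only — synapomorphy for {Beta, Delta, Theta}.
Only Beta, Delta, Epsilon, and Theta show the derived state 'no' for dermal ossicles, supporting them as a clade.
nictitating membrane (derived state 'yes') is shared by Delta and Theta — a synapomorphy uniting that clade.
asymmetric ears: derived state 'yes' in Eta only — an autapomorphy, so it tells us nothing about relationships among taxa.
bioluminescent organ: derived state 'no' in Delta only — an autapomorphy, so it tells us nothing about relationships among taxa.
Most parsimonious ingroup topology: (((Beta,(Theta,Delta)),Epsilon),Eta).
The clade {Beta, Delta, Theta} is supported by enlarged canines: its derived state 'yes' occurs in exactly those taxa and in no other taxon (including the outgroup).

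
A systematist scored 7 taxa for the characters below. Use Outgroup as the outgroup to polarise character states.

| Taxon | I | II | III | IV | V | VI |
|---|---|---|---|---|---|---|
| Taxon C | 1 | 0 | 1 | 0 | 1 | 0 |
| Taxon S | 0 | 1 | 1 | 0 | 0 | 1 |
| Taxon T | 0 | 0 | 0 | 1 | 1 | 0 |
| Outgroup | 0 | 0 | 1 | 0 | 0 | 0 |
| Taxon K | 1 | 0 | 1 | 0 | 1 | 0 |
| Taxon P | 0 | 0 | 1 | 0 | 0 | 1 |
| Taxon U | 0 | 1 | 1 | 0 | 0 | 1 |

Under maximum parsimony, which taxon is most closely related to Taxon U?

Character polarity is set by the outgroup: the derived state is whichever differs from the outgroup's state, so for III the derived state is '0', and for the remaining characters it is '1'.
I (derived state '1') is shared by Taxon C and Taxon K — a synapomorphy uniting that clade.
II (derived state '1') is shared by Taxon S and Taxon U — a synapomorphy uniting that clade.
III (derived state '0') is unique to Taxon T (autapomorphy; uninformative for grouping).
IV: derived state '1' in Taxon T only — an autapomorphy, so it tells us nothing about relationships among taxa.
Only Taxon C, Taxon K, and Taxon T show the derived state '1' for V, supporting them as a clade.
Only Taxon P, Taxon S, and Taxon U show the derived state '1' for VI, supporting them as a clade.
Most parsimonious ingroup topology: ((Taxon T,(Taxon K,Taxon C)),(Taxon P,(Taxon U,Taxon S))).
Taxon U and Taxon S form a cherry on this tree, so they are sister taxa.

Taxon S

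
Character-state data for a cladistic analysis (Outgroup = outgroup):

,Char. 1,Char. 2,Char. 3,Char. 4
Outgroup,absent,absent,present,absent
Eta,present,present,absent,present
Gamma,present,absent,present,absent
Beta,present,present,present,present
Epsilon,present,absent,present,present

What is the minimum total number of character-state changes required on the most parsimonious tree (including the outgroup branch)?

4

Character polarity is set by the outgroup: the derived state is whichever differs from the outgroup's state, so for Char. 3 the derived state is 'absent', and for the remaining characters it is 'present'.
Char. 1 (derived state 'present') is shared by all ingroup taxa — unites the whole ingroup.
Char. 2: derived state 'present' in Beta and Eta only — synapomorphy for {Beta, Eta}.
Char. 3: derived state 'absent' in Eta only — an autapomorphy, so it tells us nothing about relationships among taxa.
Char. 4: derived state 'present' in Beta, Epsilon, and Eta only — synapomorphy for {Beta, Epsilon, Eta}.
Most parsimonious ingroup topology: (((Eta,Beta),Epsilon),Gamma).
Changes per character on this tree: Char. 1: 1; Char. 2: 1; Char. 3: 1; Char. 4: 1.
Total = 4.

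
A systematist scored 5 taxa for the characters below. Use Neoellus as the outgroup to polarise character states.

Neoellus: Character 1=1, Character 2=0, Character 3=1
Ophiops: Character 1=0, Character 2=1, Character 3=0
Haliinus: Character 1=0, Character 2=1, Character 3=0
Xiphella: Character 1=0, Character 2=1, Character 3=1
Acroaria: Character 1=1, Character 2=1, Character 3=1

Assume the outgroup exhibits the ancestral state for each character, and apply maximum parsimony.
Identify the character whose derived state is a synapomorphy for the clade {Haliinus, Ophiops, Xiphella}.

Character polarity is set by the outgroup: the derived state is whichever differs from the outgroup's state, so for Character 1, Character 3 the derived state is '0', and for the remaining characters it is '1'.
Only Haliinus, Ophiops, and Xiphella show the derived state '0' for Character 1, supporting them as a clade.
All ingroup taxa share the derived state '1' for Character 2; it defines the ingroup but does not resolve relationships within it.
Character 3: derived state '0' in Haliinus and Ophiops only — synapomorphy for {Haliinus, Ophiops}.
Most parsimonious ingroup topology: (((Ophiops,Haliinus),Xiphella),Acroaria).
The clade {Haliinus, Ophiops, Xiphella} is supported by Character 1: its derived state '0' occurs in exactly those taxa and in no other taxon (including the outgroup).

Character 1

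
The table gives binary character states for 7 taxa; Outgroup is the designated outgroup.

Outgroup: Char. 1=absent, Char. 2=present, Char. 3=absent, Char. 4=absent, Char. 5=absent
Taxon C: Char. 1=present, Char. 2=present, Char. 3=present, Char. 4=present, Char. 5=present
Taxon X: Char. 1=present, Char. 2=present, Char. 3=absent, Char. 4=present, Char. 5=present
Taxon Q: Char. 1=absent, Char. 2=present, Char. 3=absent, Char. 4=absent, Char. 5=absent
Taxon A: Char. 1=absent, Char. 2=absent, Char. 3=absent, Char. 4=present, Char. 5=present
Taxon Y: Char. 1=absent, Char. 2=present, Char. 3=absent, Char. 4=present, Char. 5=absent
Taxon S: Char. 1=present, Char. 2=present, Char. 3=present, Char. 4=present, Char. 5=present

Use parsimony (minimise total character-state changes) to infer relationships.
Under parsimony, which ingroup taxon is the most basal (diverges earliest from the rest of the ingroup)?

Taxon Q

Character polarity is set by the outgroup: the derived state is whichever differs from the outgroup's state, so for Char. 2 the derived state is 'absent', and for the remaining characters it is 'present'.
Char. 1 (derived state 'present') is shared by Taxon C, Taxon S, and Taxon X — a synapomorphy uniting that clade.
Char. 2 (derived state 'absent') is unique to Taxon A (autapomorphy; uninformative for grouping).
Char. 3 (derived state 'present') is shared by Taxon C and Taxon S — a synapomorphy uniting that clade.
Only Taxon A, Taxon C, Taxon S, Taxon X, and Taxon Y show the derived state 'present' for Char. 4, supporting them as a clade.
Char. 5 (derived state 'present') is shared by Taxon A, Taxon C, Taxon S, and Taxon X — a synapomorphy uniting that clade.
Most parsimonious ingroup topology: (((((Taxon C,Taxon S),Taxon X),Taxon A),Taxon Y),Taxon Q).
Taxon Q is sister to the clade containing all other ingroup taxa, so it is the earliest-diverging (most basal) ingroup lineage.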